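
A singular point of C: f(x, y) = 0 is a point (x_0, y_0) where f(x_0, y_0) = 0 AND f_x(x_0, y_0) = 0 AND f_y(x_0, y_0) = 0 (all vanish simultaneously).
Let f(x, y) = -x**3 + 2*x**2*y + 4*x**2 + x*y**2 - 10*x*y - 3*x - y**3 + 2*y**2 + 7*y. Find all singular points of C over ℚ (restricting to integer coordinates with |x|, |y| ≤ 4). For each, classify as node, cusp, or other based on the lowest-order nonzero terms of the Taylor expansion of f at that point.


Singular points: {(2, 1)}; classification: cusp.

Compute partial derivatives:
  f_x = -3*x**2 + 4*x*y + 8*x + y**2 - 10*y - 3.
  f_y = 2*x**2 + 2*x*y - 10*x - 3*y**2 + 4*y + 7.
Scan x_0 ∈ {−4, ..., 4}. For each x_0, f_y(x_0, y) is a polynomial in y; find its integer roots y ∈ {−4, ..., 4}, then test f_x and f at those candidates.
  x = -4: f_y(-4, y) = -3*y**2 - 4*y + 79; no integer root y with |y| ≤ 4.
  x = -3: f_y(-3, y) = -3*y**2 - 2*y + 55; no integer root y with |y| ≤ 4.
  x = -2: f_y(-2, y) = 35 - 3*y**2; no integer root y with |y| ≤ 4.
  x = -1: f_y(-1, y) = -3*y**2 + 2*y + 19; no integer root y with |y| ≤ 4.
  x = 0: f_y(0, y) = -3*y**2 + 4*y + 7; vanishes at y ∈ {-1}. (0, -1): f_x = 8 ≠ 0.
  x = 1: f_y(1, y) = -3*y**2 + 6*y - 1; no integer root y with |y| ≤ 4.
  x = 2: f_y(2, y) = -3*y**2 + 8*y - 5; vanishes at y ∈ {1}. (2, 1): f_x = 0, f = 0 — SINGULAR.
  x = 3: f_y(3, y) = -3*y**2 + 10*y - 5; no integer root y with |y| ≤ 4.
  x = 4: f_y(4, y) = -3*y**2 + 12*y - 1; no integer root y with |y| ≤ 4.
Only singular point on the grid: (2, 1).
Classify: substitute x = 2 + u, y = 1 + v and expand: f = -u**3 + 2*u**2*v + u*v**2 - v**3 + v**2.
No constant or linear terms (consistent with a singular point). Quadratic part: v**2. Cubic part: -u**3 + 2*u**2*v + u*v**2 - v**3.
The quadratic part v**2 is a perfect square, so there is a single (double) tangent line v = 0, i.e. y = 1. Restricting the cubic part to that line (v = 0) leaves -u**3 ≠ 0, so f is not divisible by v and the branch is v² ≈ u**3 to lowest order — this is a cusp.
Classification: cusp.


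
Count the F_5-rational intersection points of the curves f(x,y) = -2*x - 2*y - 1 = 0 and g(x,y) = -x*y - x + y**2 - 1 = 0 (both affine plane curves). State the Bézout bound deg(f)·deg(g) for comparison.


Common zeros: {(3, 4)}; count = 1; Bézout bound = 2.

deg(f) = 1, deg(g) = 2, so Bézout bound = 2.
Scan x ∈ F_5. For each x, list the y ∈ F_5 with f(x, y) ≡ 0 and those with g(x, y) ≡ 0 (mod 5); the common zeros in that column are the intersection.
  x = 0: f ≡ 0 at y ∈ {2}; g ≡ 0 at y ∈ {1, 4}; common: ∅.
  x = 1: f ≡ 0 at y ∈ {1}; g ≡ 0 at y ∈ {2, 4}; common: ∅.
  x = 2: f ≡ 0 at y ∈ {0}; g ≡ 0 at y ∈ {3, 4}; common: ∅.
  x = 3: f ≡ 0 at y ∈ {4}; g ≡ 0 at y ∈ {4}; common: {4}.
  x = 4: f ≡ 0 at y ∈ {3}; g ≡ 0 at y ∈ {0, 4}; common: ∅.
Collecting: common zeros = {(3, 4)}, so the count is 1.
Comparison with the Bézout bound: 1 ≤ 2 = deg(f)·deg(g), as expected for curves with no common component (the affine F_5-count falls short of the bound because intersections may lie at infinity, over extension fields, or carry multiplicity).


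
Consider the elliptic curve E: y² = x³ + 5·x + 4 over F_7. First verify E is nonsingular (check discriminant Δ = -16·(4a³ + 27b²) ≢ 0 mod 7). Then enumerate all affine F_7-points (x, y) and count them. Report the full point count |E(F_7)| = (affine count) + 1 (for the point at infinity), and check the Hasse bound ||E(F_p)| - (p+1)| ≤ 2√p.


Affine points = {(0, 2), (0, 5), (2, 1), (2, 6), (3, 2), (3, 5), (4, 2), (4, 5), (5, 0)}; affine count = 9; |E(F_7)| = 10.

Discriminant check: Δ ∝ 4a³ + 27b² = 4·5³ + 27·4² = 4·125 + 27·16 ≡ 1 (mod 7). Nonzero ⇒ E is nonsingular.
For each x ∈ F_7, compute rhs = x³ + 5·x + 4 mod 7, then count y ∈ F_7 with y² ≡ rhs.
  x = 0: rhs = 4, matching y values: 2, 5 (2 points).
  x = 1: rhs = 3, matching y values: none (0 points).
  x = 2: rhs = 1, matching y values: 1, 6 (2 points).
  x = 3: rhs = 4, matching y values: 2, 5 (2 points).
  x = 4: rhs = 4, matching y values: 2, 5 (2 points).
  x = 5: rhs = 0, matching y values: 0 (1 points).
  x = 6: rhs = 5, matching y values: none (0 points).
Total affine count: 9.
Full point count |E(F_7)| = 9 + 1 = 10.
Hasse bound: |10 − (7+1)| = |2| = 2 ≤ 2√7 ≈ 5.2915 ✓.


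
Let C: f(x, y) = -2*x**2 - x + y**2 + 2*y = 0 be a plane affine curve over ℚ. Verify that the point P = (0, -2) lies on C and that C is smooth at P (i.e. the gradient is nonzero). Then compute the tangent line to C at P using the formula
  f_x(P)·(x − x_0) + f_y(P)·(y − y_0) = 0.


Tangent line at P: -x - 2*y - 4 = 0.

Step 1: f(0, -2) = 0, so P lies on C.
Step 2: partial derivatives
  f_x(x, y) = -4*x - 1, f_y(x, y) = 2*y + 2.
  f_x(P) = -1, f_y(P) = -2 (gradient nonzero, so P is smooth).
Step 3: tangent line at P: -1·(x − 0) + -2·(y − -2) = 0.
Expanding: -x - 2*y - 4 = 0.


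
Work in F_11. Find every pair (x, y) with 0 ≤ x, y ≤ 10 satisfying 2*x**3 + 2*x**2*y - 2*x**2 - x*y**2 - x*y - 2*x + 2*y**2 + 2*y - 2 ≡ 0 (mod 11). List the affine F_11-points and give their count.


Affine F_11-points: {(0, 3), (0, 7), (1, 1), (1, 7), (2, 8), (3, 1), (3, 5), (4, 7), (4, 8), (7, 0), (7, 1), (9, 0), (9, 8)}; count = 13.

For each of the 121 pairs (x, y) ∈ F_11², evaluate f(x, y) mod 11. Record the zeros.
  x = 0: [0↦9, 1↦2, 2↦10, 3↦0, 4↦5, 5↦3, 6↦5, 7↦0, 8↦10, 9↦2, 10↦9]  zeros at y ∈ {3, 7}
  x = 1: [0↦7, 1↦0, 2↦6, 3↦3, 4↦2, 5↦3, 6↦6, 7↦0, 8↦7, 9↦5, 10↦5]  zeros at y ∈ {1, 7}
  x = 2: [0↦2, 1↦10, 2↦7, 3↦4, 4↦1, 5↦9, 6↦6, 7↦3, 8↦0, 9↦8, 10↦5]  zeros at y ∈ {8}
  x = 3: [0↦6, 1↦0, 2↦3, 3↦4, 4↦3, 5↦0, 6↦6, 7↦10, 8↦1, 9↦1, 10↦10]  zeros at y ∈ {1, 5}
  x = 4: [0↦9, 1↦4, 2↦6, 3↦4, 4↦9, 5↦10, 6↦7, 7↦0, 8↦0, 9↦7, 10↦10]  zeros at y ∈ {7, 8}
  x = 5: [0↦1, 1↦1, 2↦6, 3↦5, 4↦9, 5↦7, 6↦10, 7↦7, 8↦9, 9↦5, 10↦6]  zeros at y ∈ ∅
  x = 6: [0↦5, 1↦3, 2↦4, 3↦8, 4↦4, 5↦3, 6↦5, 7↦10, 8↦7, 9↦7, 10↦10]  zeros at y ∈ ∅
  x = 7: [0↦0, 1↦0, 2↦1, 3↦3, 4↦6, 5↦10, 6↦4, 7↦10, 8↦6, 9↦3, 10↦1]  zeros at y ∈ {0, 1}
  x = 8: [0↦9, 1↦4, 2↦9, 3↦2, 4↦5, 5↦7, 6↦8, 7↦8, 8↦7, 9↦5, 10↦2]  zeros at y ∈ ∅
  x = 9: [0↦0, 1↦5, 2↦7, 3↦6, 4↦2, 5↦6, 6↦7, 7↦5, 8↦0, 9↦3, 10↦3]  zeros at y ∈ {0, 8}
  x = 10: [0↦7, 1↦4, 2↦7, 3↦5, 4↦9, 5↦8, 6↦2, 7↦2, 8↦8, 9↦9, 10↦5]  zeros at y ∈ ∅
Collecting zeros: affine points = {(0, 3), (0, 7), (1, 1), (1, 7), (2, 8), (3, 1), (3, 5), (4, 7), (4, 8), (7, 0), (7, 1), (9, 0), (9, 8)}.
Total count |C(F_11)_aff| = 13.


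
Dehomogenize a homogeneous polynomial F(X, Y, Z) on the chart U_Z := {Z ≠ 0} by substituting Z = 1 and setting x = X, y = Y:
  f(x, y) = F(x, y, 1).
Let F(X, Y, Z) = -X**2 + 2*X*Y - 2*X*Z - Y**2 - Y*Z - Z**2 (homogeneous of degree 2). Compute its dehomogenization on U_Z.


f(x, y) = -x**2 + 2*x*y - 2*x - y**2 - y - 1

On U_Z we set Z = 1. Each monomial c·X^i·Y^j·Z^k in F becomes c·x^i·y^j·1^k = c·x^i·y^j.
Substituting Z = 1: F(X, Y, 1) = -x**2 + 2*x*y - 2*x - y**2 - y - 1.
Note: deg(f) ≤ deg(F) = 2; strict inequality happens when F is divisible by Z (lost terms).


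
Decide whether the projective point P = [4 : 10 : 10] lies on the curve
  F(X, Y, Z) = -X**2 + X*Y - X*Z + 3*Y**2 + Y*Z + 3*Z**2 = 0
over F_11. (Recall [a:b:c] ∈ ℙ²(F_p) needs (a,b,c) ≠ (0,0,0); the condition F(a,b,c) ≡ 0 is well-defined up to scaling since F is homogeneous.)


F(4,10,10) ≡ 2 (mod 11); P is NOT on the curve.

Evaluate F(4, 10, 10) term-by-term (mod 11).
  -X**2 ↦ -1·16·1·1 = -16
  X*Y ↦ 1·4·10·1 = 40
  -X*Z ↦ -1·4·1·10 = -40
  3*Y**2 ↦ 3·1·100·1 = 300
  Y*Z ↦ 1·1·10·10 = 100
  3*Z**2 ↦ 3·1·1·100 = 300
Sum: F(4, 10, 10) = (-16) + (40) + (-40) + (300) + (100) + (300) = 684.
Reducing mod 11: 684 ≡ 2 (mod 11).
Since F(a, b, c) ≡ 2 ≠ 0 (mod 11), P does NOT lie on the curve.


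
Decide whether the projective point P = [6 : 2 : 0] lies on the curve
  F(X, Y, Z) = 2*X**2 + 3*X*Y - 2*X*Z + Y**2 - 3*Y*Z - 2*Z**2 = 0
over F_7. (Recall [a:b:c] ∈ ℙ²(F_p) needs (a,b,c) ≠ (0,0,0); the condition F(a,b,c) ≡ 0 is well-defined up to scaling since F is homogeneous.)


F(6,2,0) ≡ 0 (mod 7); P is on the curve.

Evaluate F(6, 2, 0) term-by-term (mod 7).
  2*X**2 ↦ 2·36·1·1 = 72
  3*X*Y ↦ 3·6·2·1 = 36
  -2*X*Z ↦ -2·6·1·0 = 0
  Y**2 ↦ 1·1·4·1 = 4
  -3*Y*Z ↦ -3·1·2·0 = 0
  -2*Z**2 ↦ -2·1·1·0 = 0
Sum: F(6, 2, 0) = (72) + (36) + (0) + (4) + (0) + (0) = 112.
Reducing mod 7: 112 ≡ 0 (mod 7).
Since F(a, b, c) ≡ 0 (mod 7), P lies on the curve.


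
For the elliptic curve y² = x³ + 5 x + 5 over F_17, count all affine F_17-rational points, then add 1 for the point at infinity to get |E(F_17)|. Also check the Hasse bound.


Affine points = {(3, 8), (3, 9), (4, 2), (4, 15), (5, 6), (5, 11), (6, 8), (6, 9), (7, 3), (7, 14), (8, 8), (8, 9), (10, 1), (10, 16), (12, 5), (12, 12), (15, 2), (15, 15), (16, 4), (16, 13)}; affine count = 20; |E(F_17)| = 21.

Discriminant check: Δ ∝ 4a³ + 27b² = 4·5³ + 27·5² = 4·125 + 27·25 ≡ 2 (mod 17). Nonzero ⇒ E is nonsingular.
For each x ∈ F_17, compute rhs = x³ + 5·x + 5 mod 17, then count y ∈ F_17 with y² ≡ rhs.
  x = 0: rhs = 5, matching y values: none (0 points).
  x = 1: rhs = 11, matching y values: none (0 points).
  x = 2: rhs = 6, matching y values: none (0 points).
  x = 3: rhs = 13, matching y values: 8, 9 (2 points).
  x = 4: rhs = 4, matching y values: 2, 15 (2 points).
  x = 5: rhs = 2, matching y values: 6, 11 (2 points).
  x = 6: rhs = 13, matching y values: 8, 9 (2 points).
  x = 7: rhs = 9, matching y values: 3, 14 (2 points).
  x = 8: rhs = 13, matching y values: 8, 9 (2 points).
  x = 9: rhs = 14, matching y values: none (0 points).
  x = 10: rhs = 1, matching y values: 1, 16 (2 points).
  x = 11: rhs = 14, matching y values: none (0 points).
  x = 12: rhs = 8, matching y values: 5, 12 (2 points).
  x = 13: rhs = 6, matching y values: none (0 points).
  x = 14: rhs = 14, matching y values: none (0 points).
  x = 15: rhs = 4, matching y values: 2, 15 (2 points).
  x = 16: rhs = 16, matching y values: 4, 13 (2 points).
Total affine count: 20.
Full point count |E(F_17)| = 20 + 1 = 21.
Hasse bound: |21 − (17+1)| = |3| = 3 ≤ 2√17 ≈ 8.2462 ✓.


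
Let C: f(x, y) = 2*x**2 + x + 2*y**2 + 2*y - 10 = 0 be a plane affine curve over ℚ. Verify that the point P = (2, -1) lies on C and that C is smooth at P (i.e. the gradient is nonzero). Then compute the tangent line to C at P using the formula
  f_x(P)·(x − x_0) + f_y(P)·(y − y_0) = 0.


Tangent line at P: 9*x - 2*y - 20 = 0.

Step 1: f(2, -1) = 0, so P lies on C.
Step 2: partial derivatives
  f_x(x, y) = 4*x + 1, f_y(x, y) = 4*y + 2.
  f_x(P) = 9, f_y(P) = -2 (gradient nonzero, so P is smooth).
Step 3: tangent line at P: 9·(x − 2) + -2·(y − -1) = 0.
Expanding: 9*x - 2*y - 20 = 0.


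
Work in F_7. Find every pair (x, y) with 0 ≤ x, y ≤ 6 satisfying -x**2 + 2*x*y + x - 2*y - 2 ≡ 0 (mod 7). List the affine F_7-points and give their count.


Affine F_7-points: {(0, 6), (2, 2), (3, 2), (4, 0), (5, 1), (6, 6)}; count = 6.

For each of the 49 pairs (x, y) ∈ F_7², evaluate f(x, y) mod 7. Record the zeros.
  x = 0: [0↦5, 1↦3, 2↦1, 3↦6, 4↦4, 5↦2, 6↦0]  zeros at y ∈ {6}
  x = 1: [0↦5, 1↦5, 2↦5, 3↦5, 4↦5, 5↦5, 6↦5]  zeros at y ∈ ∅
  x = 2: [0↦3, 1↦5, 2↦0, 3↦2, 4↦4, 5↦6, 6↦1]  zeros at y ∈ {2}
  x = 3: [0↦6, 1↦3, 2↦0, 3↦4, 4↦1, 5↦5, 6↦2]  zeros at y ∈ {2}
  x = 4: [0↦0, 1↦6, 2↦5, 3↦4, 4↦3, 5↦2, 6↦1]  zeros at y ∈ {0}
  x = 5: [0↦6, 1↦0, 2↦1, 3↦2, 4↦3, 5↦4, 6↦5]  zeros at y ∈ {1}
  x = 6: [0↦3, 1↦6, 2↦2, 3↦5, 4↦1, 5↦4, 6↦0]  zeros at y ∈ {6}
Collecting zeros: affine points = {(0, 6), (2, 2), (3, 2), (4, 0), (5, 1), (6, 6)}.
Total count |C(F_7)_aff| = 6.


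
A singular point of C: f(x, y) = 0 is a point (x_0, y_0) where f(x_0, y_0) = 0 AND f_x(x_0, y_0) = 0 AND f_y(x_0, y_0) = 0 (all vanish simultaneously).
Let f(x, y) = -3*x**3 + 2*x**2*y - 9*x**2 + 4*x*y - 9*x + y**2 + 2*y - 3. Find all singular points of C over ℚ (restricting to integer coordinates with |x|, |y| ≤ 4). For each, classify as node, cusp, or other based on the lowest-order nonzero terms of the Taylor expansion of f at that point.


Singular points: {(-1, 0)}; classification: cusp.

Compute partial derivatives:
  f_x = -9*x**2 + 4*x*y - 18*x + 4*y - 9.
  f_y = 2*x**2 + 4*x + 2*y + 2.
Scan x_0 ∈ {−4, ..., 4}. For each x_0, f_y(x_0, y) is a polynomial in y; find its integer roots y ∈ {−4, ..., 4}, then test f_x and f at those candidates.
  x = -4: f_y(-4, y) = 2*y + 18; no integer root y with |y| ≤ 4.
  x = -3: f_y(-3, y) = 2*y + 8; vanishes at y ∈ {-4}. (-3, -4): f_x = -4 ≠ 0.
  x = -2: f_y(-2, y) = 2*y + 2; vanishes at y ∈ {-1}. (-2, -1): f_x = -5 ≠ 0.
  x = -1: f_y(-1, y) = 2*y; vanishes at y ∈ {0}. (-1, 0): f_x = 0, f = 0 — SINGULAR.
  x = 0: f_y(0, y) = 2*y + 2; vanishes at y ∈ {-1}. (0, -1): f_x = -13 ≠ 0.
  x = 1: f_y(1, y) = 2*y + 8; vanishes at y ∈ {-4}. (1, -4): f_x = -68 ≠ 0.
  x = 2: f_y(2, y) = 2*y + 18; no integer root y with |y| ≤ 4.
  x = 3: f_y(3, y) = 2*y + 32; no integer root y with |y| ≤ 4.
  x = 4: f_y(4, y) = 2*y + 50; no integer root y with |y| ≤ 4.
Only singular point on the grid: (-1, 0).
Classify: substitute x = -1 + u, y = 0 + v and expand: f = -3*u**3 + 2*u**2*v + v**2.
No constant or linear terms (consistent with a singular point). Quadratic part: v**2. Cubic part: -3*u**3 + 2*u**2*v.
The quadratic part v**2 is a perfect square, so there is a single (double) tangent line v = 0, i.e. y = 0. Restricting the cubic part to that line (v = 0) leaves -3*u**3 ≠ 0, so f is not divisible by v and the branch is v² ≈ 3*u**3 to lowest order — this is a cusp.
Classification: cusp.


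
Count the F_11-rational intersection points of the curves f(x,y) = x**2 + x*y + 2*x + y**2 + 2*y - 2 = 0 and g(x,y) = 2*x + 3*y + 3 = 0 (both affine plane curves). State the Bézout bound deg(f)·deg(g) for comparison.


Common zeros: {(1, 2), (4, 0)}; count = 2; Bézout bound = 2.

deg(f) = 2, deg(g) = 1, so Bézout bound = 2.
Scan x ∈ F_11. For each x, list the y ∈ F_11 with f(x, y) ≡ 0 and those with g(x, y) ≡ 0 (mod 11); the common zeros in that column are the intersection.
  x = 0: f ≡ 0 at y ∈ {4, 5}; g ≡ 0 at y ∈ {10}; common: ∅.
  x = 1: f ≡ 0 at y ∈ {2, 6}; g ≡ 0 at y ∈ {2}; common: {2}.
  x = 2: f ≡ 0 at y ∈ {1, 6}; g ≡ 0 at y ∈ {5}; common: ∅.
  x = 3: f ≡ 0 at y ∈ ∅; g ≡ 0 at y ∈ {8}; common: ∅.
  x = 4: f ≡ 0 at y ∈ {0, 5}; g ≡ 0 at y ∈ {0}; common: {0}.
  x = 5: f ≡ 0 at y ∈ {0, 4}; g ≡ 0 at y ∈ {3}; common: ∅.
  x = 6: f ≡ 0 at y ∈ {1, 2}; g ≡ 0 at y ∈ {6}; common: ∅.
  x = 7: f ≡ 0 at y ∈ ∅; g ≡ 0 at y ∈ {9}; common: ∅.
  x = 8: f ≡ 0 at y ∈ ∅; g ≡ 0 at y ∈ {1}; common: ∅.
  x = 9: f ≡ 0 at y ∈ ∅; g ≡ 0 at y ∈ {4}; common: ∅.
  x = 10: f ≡ 0 at y ∈ ∅; g ≡ 0 at y ∈ {7}; common: ∅.
Collecting: common zeros = {(1, 2), (4, 0)}, so the count is 2.
Comparison with the Bézout bound: 2 ≤ 2 = deg(f)·deg(g), as expected for curves with no common component (the bound is attained).


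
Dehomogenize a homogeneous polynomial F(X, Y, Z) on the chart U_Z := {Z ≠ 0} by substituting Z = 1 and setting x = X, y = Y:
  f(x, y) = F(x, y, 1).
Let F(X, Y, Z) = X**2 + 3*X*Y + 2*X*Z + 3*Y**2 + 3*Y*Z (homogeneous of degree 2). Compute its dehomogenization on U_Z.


f(x, y) = x**2 + 3*x*y + 2*x + 3*y**2 + 3*y

On U_Z we set Z = 1. Each monomial c·X^i·Y^j·Z^k in F becomes c·x^i·y^j·1^k = c·x^i·y^j.
Substituting Z = 1: F(X, Y, 1) = x**2 + 3*x*y + 2*x + 3*y**2 + 3*y.
Note: deg(f) ≤ deg(F) = 2; strict inequality happens when F is divisible by Z (lost terms).


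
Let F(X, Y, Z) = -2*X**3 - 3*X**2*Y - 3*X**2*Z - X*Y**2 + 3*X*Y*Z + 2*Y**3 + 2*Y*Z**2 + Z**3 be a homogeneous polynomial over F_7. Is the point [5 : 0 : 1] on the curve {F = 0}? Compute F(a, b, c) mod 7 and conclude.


F(5,0,1) ≡ 5 (mod 7); P is NOT on the curve.

Evaluate F(5, 0, 1) term-by-term (mod 7).
  -2*X**3 ↦ -2·125·1·1 = -250
  -3*X**2*Y ↦ -3·25·0·1 = 0
  -3*X**2*Z ↦ -3·25·1·1 = -75
  -X*Y**2 ↦ -1·5·0·1 = 0
  3*X*Y*Z ↦ 3·5·0·1 = 0
  2*Y**3 ↦ 2·1·0·1 = 0
  2*Y*Z**2 ↦ 2·1·0·1 = 0
  Z**3 ↦ 1·1·1·1 = 1
Sum: F(5, 0, 1) = (-250) + (0) + (-75) + (0) + (0) + (0) + (0) + (1) = -324.
Reducing mod 7: -324 ≡ 5 (mod 7).
Since F(a, b, c) ≡ 5 ≠ 0 (mod 7), P does NOT lie on the curve.


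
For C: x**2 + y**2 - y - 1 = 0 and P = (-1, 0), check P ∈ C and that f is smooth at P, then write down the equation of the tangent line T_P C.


Tangent line at P: -2*x - y - 2 = 0.

Step 1: f(-1, 0) = 0, so P lies on C.
Step 2: partial derivatives
  f_x(x, y) = 2*x, f_y(x, y) = 2*y - 1.
  f_x(P) = -2, f_y(P) = -1 (gradient nonzero, so P is smooth).
Step 3: tangent line at P: -2·(x − -1) + -1·(y − 0) = 0.
Expanding: -2*x - y - 2 = 0.


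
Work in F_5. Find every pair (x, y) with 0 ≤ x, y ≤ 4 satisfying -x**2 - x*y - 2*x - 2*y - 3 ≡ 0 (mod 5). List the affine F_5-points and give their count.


Affine F_5-points: {(0, 1), (1, 3), (2, 1), (4, 3)}; count = 4.

For each of the 25 pairs (x, y) ∈ F_5², evaluate f(x, y) mod 5. Record the zeros.
  x = 0: [0↦2, 1↦0, 2↦3, 3↦1, 4↦4]  zeros at y ∈ {1}
  x = 1: [0↦4, 1↦1, 2↦3, 3↦0, 4↦2]  zeros at y ∈ {3}
  x = 2: [0↦4, 1↦0, 2↦1, 3↦2, 4↦3]  zeros at y ∈ {1}
  x = 3: [0↦2, 1↦2, 2↦2, 3↦2, 4↦2]  zeros at y ∈ ∅
  x = 4: [0↦3, 1↦2, 2↦1, 3↦0, 4↦4]  zeros at y ∈ {3}
Collecting zeros: affine points = {(0, 1), (1, 3), (2, 1), (4, 3)}.
Total count |C(F_5)_aff| = 4.


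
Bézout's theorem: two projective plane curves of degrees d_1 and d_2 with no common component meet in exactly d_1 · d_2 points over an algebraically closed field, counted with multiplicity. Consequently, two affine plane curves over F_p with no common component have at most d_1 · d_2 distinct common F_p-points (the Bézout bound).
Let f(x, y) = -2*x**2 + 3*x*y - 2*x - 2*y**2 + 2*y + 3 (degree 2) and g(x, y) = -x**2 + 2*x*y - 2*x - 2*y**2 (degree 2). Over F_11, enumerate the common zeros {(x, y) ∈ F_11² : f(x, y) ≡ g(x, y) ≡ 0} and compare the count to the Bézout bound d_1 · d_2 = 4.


Common zeros: ∅; count = 0; Bézout bound = 4.

deg(f) = 2, deg(g) = 2, so Bézout bound = 4.
Scan x ∈ F_11. For each x, list the y ∈ F_11 with f(x, y) ≡ 0 and those with g(x, y) ≡ 0 (mod 11); the common zeros in that column are the intersection.
  x = 0: f ≡ 0 at y ∈ ∅; g ≡ 0 at y ∈ {0}; common: ∅.
  x = 1: f ≡ 0 at y ∈ ∅; g ≡ 0 at y ∈ ∅; common: ∅.
  x = 2: f ≡ 0 at y ∈ {6, 9}; g ≡ 0 at y ∈ ∅; common: ∅.
  x = 3: f ≡ 0 at y ∈ ∅; g ≡ 0 at y ∈ {1, 2}; common: ∅.
  x = 4: f ≡ 0 at y ∈ ∅; g ≡ 0 at y ∈ {7, 8}; common: ∅.
  x = 5: f ≡ 0 at y ∈ {5, 9}; g ≡ 0 at y ∈ ∅; common: ∅.
  x = 6: f ≡ 0 at y ∈ {4, 6}; g ≡ 0 at y ∈ ∅; common: ∅.
  x = 7: f ≡ 0 at y ∈ {1, 5}; g ≡ 0 at y ∈ {9}; common: ∅.
  x = 8: f ≡ 0 at y ∈ ∅; g ≡ 0 at y ∈ {1, 7}; common: ∅.
  x = 9: f ≡ 0 at y ∈ ∅; g ≡ 0 at y ∈ {0, 9}; common: ∅.
  x = 10: f ≡ 0 at y ∈ {1, 4}; g ≡ 0 at y ∈ {2, 8}; common: ∅.
Collecting: common zeros = ∅, so the count is 0.
Comparison with the Bézout bound: 0 ≤ 4 = deg(f)·deg(g), as expected for curves with no common component (the affine F_11-count falls short of the bound because intersections may lie at infinity, over extension fields, or carry multiplicity).


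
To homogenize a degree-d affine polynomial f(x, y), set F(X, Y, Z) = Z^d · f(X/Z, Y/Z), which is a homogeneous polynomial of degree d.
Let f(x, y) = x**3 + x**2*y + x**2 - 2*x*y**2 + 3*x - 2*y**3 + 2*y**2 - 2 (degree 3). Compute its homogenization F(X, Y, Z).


F(X, Y, Z) = X**3 + X**2*Y + X**2*Z - 2*X*Y**2 + 3*X*Z**2 - 2*Y**3 + 2*Y**2*Z - 2*Z**3

deg(f) = 3.
Substitute x = X/Z, y = Y/Z into f, then multiply by Z^3.
  monomial 1·x^3·y^0 ↦ 1·X^3·Y^0·Z^0.
  monomial 1·x^2·y^1 ↦ 1·X^2·Y^1·Z^0.
  monomial 1·x^2·y^0 ↦ 1·X^2·Y^0·Z^1.
  monomial -2·x^1·y^2 ↦ -2·X^1·Y^2·Z^0.
  monomial 3·x^1·y^0 ↦ 3·X^1·Y^0·Z^2.
  monomial -2·x^0·y^3 ↦ -2·X^0·Y^3·Z^0.
  monomial 2·x^0·y^2 ↦ 2·X^0·Y^2·Z^1.
  monomial -2·x^0·y^0 ↦ -2·X^0·Y^0·Z^3.
Collecting: F(X, Y, Z) = X**3 + X**2*Y + X**2*Z - 2*X*Y**2 + 3*X*Z**2 - 2*Y**3 + 2*Y**2*Z - 2*Z**3.


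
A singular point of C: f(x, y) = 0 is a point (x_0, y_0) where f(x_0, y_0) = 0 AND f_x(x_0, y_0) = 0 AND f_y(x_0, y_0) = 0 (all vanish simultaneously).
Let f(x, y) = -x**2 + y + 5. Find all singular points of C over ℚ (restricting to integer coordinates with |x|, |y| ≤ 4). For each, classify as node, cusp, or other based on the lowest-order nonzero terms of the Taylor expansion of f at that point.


No singular points in the scanned grid; C is smooth there.

Compute partial derivatives:
  f_x = -2*x.
  f_y = 1.
f_y = 1 is a nonzero constant, so f_y never vanishes: no point (x, y) can satisfy f = f_x = f_y = 0. In particular no (x, y) ∈ {−4, ..., 4}² is singular; the curve is smooth.


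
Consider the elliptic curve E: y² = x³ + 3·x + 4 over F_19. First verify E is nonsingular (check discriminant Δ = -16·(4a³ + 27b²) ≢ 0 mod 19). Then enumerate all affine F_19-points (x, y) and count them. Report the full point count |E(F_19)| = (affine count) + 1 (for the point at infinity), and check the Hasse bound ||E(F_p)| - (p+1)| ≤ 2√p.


Affine points = {(0, 2), (0, 17), (4, 2), (4, 17), (5, 7), (5, 12), (7, 8), (7, 11), (9, 0), (11, 0), (12, 1), (12, 18), (13, 6), (13, 13), (14, 4), (14, 15), (15, 2), (15, 17), (16, 5), (16, 14), (17, 3), (17, 16), (18, 0)}; affine count = 23; |E(F_19)| = 24.

Discriminant check: Δ ∝ 4a³ + 27b² = 4·3³ + 27·4² = 4·27 + 27·16 ≡ 8 (mod 19). Nonzero ⇒ E is nonsingular.
For each x ∈ F_19, compute rhs = x³ + 3·x + 4 mod 19, then count y ∈ F_19 with y² ≡ rhs.
  x = 0: rhs = 4, matching y values: 2, 17 (2 points).
  x = 1: rhs = 8, matching y values: none (0 points).
  x = 2: rhs = 18, matching y values: none (0 points).
  x = 3: rhs = 2, matching y values: none (0 points).
  x = 4: rhs = 4, matching y values: 2, 17 (2 points).
  x = 5: rhs = 11, matching y values: 7, 12 (2 points).
  x = 6: rhs = 10, matching y values: none (0 points).
  x = 7: rhs = 7, matching y values: 8, 11 (2 points).
  x = 8: rhs = 8, matching y values: none (0 points).
  x = 9: rhs = 0, matching y values: 0 (1 points).
  x = 10: rhs = 8, matching y values: none (0 points).
  x = 11: rhs = 0, matching y values: 0 (1 points).
  x = 12: rhs = 1, matching y values: 1, 18 (2 points).
  x = 13: rhs = 17, matching y values: 6, 13 (2 points).
  x = 14: rhs = 16, matching y values: 4, 15 (2 points).
  x = 15: rhs = 4, matching y values: 2, 17 (2 points).
  x = 16: rhs = 6, matching y values: 5, 14 (2 points).
  x = 17: rhs = 9, matching y values: 3, 16 (2 points).
  x = 18: rhs = 0, matching y values: 0 (1 points).
Total affine count: 23.
Full point count |E(F_19)| = 23 + 1 = 24.
Hasse bound: |24 − (19+1)| = |4| = 4 ≤ 2√19 ≈ 8.7178 ✓.


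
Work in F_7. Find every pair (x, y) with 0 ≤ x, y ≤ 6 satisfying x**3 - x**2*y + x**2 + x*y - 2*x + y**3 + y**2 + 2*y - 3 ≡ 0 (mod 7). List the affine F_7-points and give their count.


Affine F_7-points: {(2, 1), (3, 4), (5, 3), (6, 3)}; count = 4.

For each of the 49 pairs (x, y) ∈ F_7², evaluate f(x, y) mod 7. Record the zeros.
  x = 0: [0↦4, 1↦1, 2↦6, 3↦4, 4↦1, 5↦3, 6↦2]  zeros at y ∈ ∅
  x = 1: [0↦4, 1↦1, 2↦6, 3↦4, 4↦1, 5↦3, 6↦2]  zeros at y ∈ ∅
  x = 2: [0↦5, 1↦0, 2↦3, 3↦6, 4↦1, 5↦1, 6↦5]  zeros at y ∈ {1}
  x = 3: [0↦6, 1↦4, 2↦3, 3↦2, 4↦0, 5↦3, 6↦3]  zeros at y ∈ {4}
  x = 4: [0↦6, 1↦5, 2↦5, 3↦5, 4↦4, 5↦1, 6↦2]  zeros at y ∈ ∅
  x = 5: [0↦4, 1↦2, 2↦1, 3↦0, 4↦5, 5↦1, 6↦1]  zeros at y ∈ {3}
  x = 6: [0↦6, 1↦1, 2↦4, 3↦0, 4↦2, 5↦2, 6↦6]  zeros at y ∈ {3}
Collecting zeros: affine points = {(2, 1), (3, 4), (5, 3), (6, 3)}.
Total count |C(F_7)_aff| = 4.


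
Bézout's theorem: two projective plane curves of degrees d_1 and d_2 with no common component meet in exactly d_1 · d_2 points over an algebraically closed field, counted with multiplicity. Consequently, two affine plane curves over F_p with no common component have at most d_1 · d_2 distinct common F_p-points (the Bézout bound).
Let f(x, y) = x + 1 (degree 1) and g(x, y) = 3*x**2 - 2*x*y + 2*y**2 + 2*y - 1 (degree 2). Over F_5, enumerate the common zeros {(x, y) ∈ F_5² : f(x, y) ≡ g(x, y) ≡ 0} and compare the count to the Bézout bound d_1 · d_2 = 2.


Common zeros: {(4, 4)}; count = 1; Bézout bound = 2.

deg(f) = 1, deg(g) = 2, so Bézout bound = 2.
Scan x ∈ F_5. For each x, list the y ∈ F_5 with f(x, y) ≡ 0 and those with g(x, y) ≡ 0 (mod 5); the common zeros in that column are the intersection.
  x = 0: f ≡ 0 at y ∈ ∅; g ≡ 0 at y ∈ ∅; common: ∅.
  x = 1: f ≡ 0 at y ∈ ∅; g ≡ 0 at y ∈ {2, 3}; common: ∅.
  x = 2: f ≡ 0 at y ∈ ∅; g ≡ 0 at y ∈ {2, 4}; common: ∅.
  x = 3: f ≡ 0 at y ∈ ∅; g ≡ 0 at y ∈ ∅; common: ∅.
  x = 4: f ≡ 0 at y ∈ {0, 1, 2, 3, 4}; g ≡ 0 at y ∈ {4}; common: {4}.
Collecting: common zeros = {(4, 4)}, so the count is 1.
Comparison with the Bézout bound: 1 ≤ 2 = deg(f)·deg(g), as expected for curves with no common component (the affine F_5-count falls short of the bound because intersections may lie at infinity, over extension fields, or carry multiplicity).


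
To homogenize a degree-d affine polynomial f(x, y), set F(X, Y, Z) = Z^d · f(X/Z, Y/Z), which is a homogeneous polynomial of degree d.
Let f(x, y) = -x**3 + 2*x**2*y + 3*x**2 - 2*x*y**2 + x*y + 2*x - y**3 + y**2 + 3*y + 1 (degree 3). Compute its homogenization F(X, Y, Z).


F(X, Y, Z) = -X**3 + 2*X**2*Y + 3*X**2*Z - 2*X*Y**2 + X*Y*Z + 2*X*Z**2 - Y**3 + Y**2*Z + 3*Y*Z**2 + Z**3

deg(f) = 3.
Substitute x = X/Z, y = Y/Z into f, then multiply by Z^3.
  monomial -1·x^3·y^0 ↦ -1·X^3·Y^0·Z^0.
  monomial 2·x^2·y^1 ↦ 2·X^2·Y^1·Z^0.
  monomial 3·x^2·y^0 ↦ 3·X^2·Y^0·Z^1.
  monomial -2·x^1·y^2 ↦ -2·X^1·Y^2·Z^0.
  monomial 1·x^1·y^1 ↦ 1·X^1·Y^1·Z^1.
  monomial 2·x^1·y^0 ↦ 2·X^1·Y^0·Z^2.
  monomial -1·x^0·y^3 ↦ -1·X^0·Y^3·Z^0.
  monomial 1·x^0·y^2 ↦ 1·X^0·Y^2·Z^1.
  monomial 3·x^0·y^1 ↦ 3·X^0·Y^1·Z^2.
  monomial 1·x^0·y^0 ↦ 1·X^0·Y^0·Z^3.
Collecting: F(X, Y, Z) = -X**3 + 2*X**2*Y + 3*X**2*Z - 2*X*Y**2 + X*Y*Z + 2*X*Z**2 - Y**3 + Y**2*Z + 3*Y*Z**2 + Z**3.


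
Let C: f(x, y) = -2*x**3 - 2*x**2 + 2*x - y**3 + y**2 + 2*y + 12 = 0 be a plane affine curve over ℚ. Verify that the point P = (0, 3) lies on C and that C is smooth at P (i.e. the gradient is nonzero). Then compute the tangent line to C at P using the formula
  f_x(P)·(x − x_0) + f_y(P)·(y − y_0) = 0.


Tangent line at P: 2*x - 19*y + 57 = 0.

Step 1: f(0, 3) = 0, so P lies on C.
Step 2: partial derivatives
  f_x(x, y) = -6*x**2 - 4*x + 2, f_y(x, y) = -3*y**2 + 2*y + 2.
  f_x(P) = 2, f_y(P) = -19 (gradient nonzero, so P is smooth).
Step 3: tangent line at P: 2·(x − 0) + -19·(y − 3) = 0.
Expanding: 2*x - 19*y + 57 = 0.


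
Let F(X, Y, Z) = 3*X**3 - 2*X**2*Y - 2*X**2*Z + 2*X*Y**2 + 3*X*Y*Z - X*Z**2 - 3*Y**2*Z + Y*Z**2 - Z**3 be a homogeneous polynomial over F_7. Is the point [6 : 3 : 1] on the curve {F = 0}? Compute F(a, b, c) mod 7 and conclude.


F(6,3,1) ≡ 1 (mod 7); P is NOT on the curve.

Evaluate F(6, 3, 1) term-by-term (mod 7).
  3*X**3 ↦ 3·216·1·1 = 648
  -2*X**2*Y ↦ -2·36·3·1 = -216
  -2*X**2*Z ↦ -2·36·1·1 = -72
  2*X*Y**2 ↦ 2·6·9·1 = 108
  3*X*Y*Z ↦ 3·6·3·1 = 54
  -X*Z**2 ↦ -1·6·1·1 = -6
  -3*Y**2*Z ↦ -3·1·9·1 = -27
  Y*Z**2 ↦ 1·1·3·1 = 3
  -Z**3 ↦ -1·1·1·1 = -1
Sum: F(6, 3, 1) = (648) + (-216) + (-72) + (108) + (54) + (-6) + (-27) + (3) + (-1) = 491.
Reducing mod 7: 491 ≡ 1 (mod 7).
Since F(a, b, c) ≡ 1 ≠ 0 (mod 7), P does NOT lie on the curve.


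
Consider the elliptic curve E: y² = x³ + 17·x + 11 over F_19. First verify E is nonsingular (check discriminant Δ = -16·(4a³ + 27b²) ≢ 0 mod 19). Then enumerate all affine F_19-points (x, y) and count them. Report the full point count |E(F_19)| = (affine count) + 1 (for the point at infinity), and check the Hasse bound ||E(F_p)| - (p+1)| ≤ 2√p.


Affine points = {(0, 7), (0, 12), (6, 5), (6, 14), (7, 6), (7, 13), (9, 0), (11, 3), (11, 16), (12, 9), (12, 10), (13, 4), (13, 15), (16, 3), (16, 16), (17, 8), (17, 11)}; affine count = 17; |E(F_19)| = 18.

Discriminant check: Δ ∝ 4a³ + 27b² = 4·17³ + 27·11² = 4·4913 + 27·121 ≡ 5 (mod 19). Nonzero ⇒ E is nonsingular.
For each x ∈ F_19, compute rhs = x³ + 17·x + 11 mod 19, then count y ∈ F_19 with y² ≡ rhs.
  x = 0: rhs = 11, matching y values: 7, 12 (2 points).
  x = 1: rhs = 10, matching y values: none (0 points).
  x = 2: rhs = 15, matching y values: none (0 points).
  x = 3: rhs = 13, matching y values: none (0 points).
  x = 4: rhs = 10, matching y values: none (0 points).
  x = 5: rhs = 12, matching y values: none (0 points).
  x = 6: rhs = 6, matching y values: 5, 14 (2 points).
  x = 7: rhs = 17, matching y values: 6, 13 (2 points).
  x = 8: rhs = 13, matching y values: none (0 points).
  x = 9: rhs = 0, matching y values: 0 (1 points).
  x = 10: rhs = 3, matching y values: none (0 points).
  x = 11: rhs = 9, matching y values: 3, 16 (2 points).
  x = 12: rhs = 5, matching y values: 9, 10 (2 points).
  x = 13: rhs = 16, matching y values: 4, 15 (2 points).
  x = 14: rhs = 10, matching y values: none (0 points).
  x = 15: rhs = 12, matching y values: none (0 points).
  x = 16: rhs = 9, matching y values: 3, 16 (2 points).
  x = 17: rhs = 7, matching y values: 8, 11 (2 points).
  x = 18: rhs = 12, matching y values: none (0 points).
Total affine count: 17.
Full point count |E(F_19)| = 17 + 1 = 18.
Hasse bound: |18 − (19+1)| = |-2| = 2 ≤ 2√19 ≈ 8.7178 ✓.


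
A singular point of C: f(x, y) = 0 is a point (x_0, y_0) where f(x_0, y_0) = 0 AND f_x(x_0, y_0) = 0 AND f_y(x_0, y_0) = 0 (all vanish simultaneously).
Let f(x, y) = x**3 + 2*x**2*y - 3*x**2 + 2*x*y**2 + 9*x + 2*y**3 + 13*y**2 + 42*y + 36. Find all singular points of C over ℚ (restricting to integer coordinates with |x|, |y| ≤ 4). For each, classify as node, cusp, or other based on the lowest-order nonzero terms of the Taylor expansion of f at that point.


Singular points: {(3, -3)}; classification: cusp.

Compute partial derivatives:
  f_x = 3*x**2 + 4*x*y - 6*x + 2*y**2 + 9.
  f_y = 2*x**2 + 4*x*y + 6*y**2 + 26*y + 42.
Scan x_0 ∈ {−4, ..., 4}. For each x_0, f_y(x_0, y) is a polynomial in y; find its integer roots y ∈ {−4, ..., 4}, then test f_x and f at those candidates.
  x = -4: f_y(-4, y) = 6*y**2 + 10*y + 74; no integer root y with |y| ≤ 4.
  x = -3: f_y(-3, y) = 6*y**2 + 14*y + 60; no integer root y with |y| ≤ 4.
  x = -2: f_y(-2, y) = 6*y**2 + 18*y + 50; no integer root y with |y| ≤ 4.
  x = -1: f_y(-1, y) = 6*y**2 + 22*y + 44; no integer root y with |y| ≤ 4.
  x = 0: f_y(0, y) = 6*y**2 + 26*y + 42; no integer root y with |y| ≤ 4.
  x = 1: f_y(1, y) = 6*y**2 + 30*y + 44; no integer root y with |y| ≤ 4.
  x = 2: f_y(2, y) = 6*y**2 + 34*y + 50; no integer root y with |y| ≤ 4.
  x = 3: f_y(3, y) = 6*y**2 + 38*y + 60; vanishes at y ∈ {-3}. (3, -3): f_x = 0, f = 0 — SINGULAR.
  x = 4: f_y(4, y) = 6*y**2 + 42*y + 74; no integer root y with |y| ≤ 4.
Only singular point on the grid: (3, -3).
Classify: substitute x = 3 + u, y = -3 + v and expand: f = u**3 + 2*u**2*v + 2*u*v**2 + 2*v**3 + v**2.
No constant or linear terms (consistent with a singular point). Quadratic part: v**2. Cubic part: u**3 + 2*u**2*v + 2*u*v**2 + 2*v**3.
The quadratic part v**2 is a perfect square, so there is a single (double) tangent line v = 0, i.e. y = -3. Restricting the cubic part to that line (v = 0) leaves u**3 ≠ 0, so f is not divisible by v and the branch is v² ≈ -u**3 to lowest order — this is a cusp.
Classification: cusp.


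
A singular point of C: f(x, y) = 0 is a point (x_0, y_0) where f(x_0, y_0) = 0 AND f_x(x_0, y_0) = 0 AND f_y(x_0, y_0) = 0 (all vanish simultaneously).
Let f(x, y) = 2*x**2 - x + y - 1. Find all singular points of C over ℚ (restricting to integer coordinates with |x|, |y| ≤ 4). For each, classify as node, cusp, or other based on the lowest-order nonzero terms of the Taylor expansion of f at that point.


No singular points in the scanned grid; C is smooth there.

Compute partial derivatives:
  f_x = 4*x - 1.
  f_y = 1.
f_y = 1 is a nonzero constant, so f_y never vanishes: no point (x, y) can satisfy f = f_x = f_y = 0. In particular no (x, y) ∈ {−4, ..., 4}² is singular; the curve is smooth.


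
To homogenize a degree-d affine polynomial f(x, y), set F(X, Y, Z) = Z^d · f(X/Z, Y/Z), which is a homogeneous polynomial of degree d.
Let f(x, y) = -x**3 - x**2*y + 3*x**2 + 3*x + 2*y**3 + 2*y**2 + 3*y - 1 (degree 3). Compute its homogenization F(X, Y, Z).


F(X, Y, Z) = -X**3 - X**2*Y + 3*X**2*Z + 3*X*Z**2 + 2*Y**3 + 2*Y**2*Z + 3*Y*Z**2 - Z**3

deg(f) = 3.
Substitute x = X/Z, y = Y/Z into f, then multiply by Z^3.
  monomial -1·x^3·y^0 ↦ -1·X^3·Y^0·Z^0.
  monomial -1·x^2·y^1 ↦ -1·X^2·Y^1·Z^0.
  monomial 3·x^2·y^0 ↦ 3·X^2·Y^0·Z^1.
  monomial 3·x^1·y^0 ↦ 3·X^1·Y^0·Z^2.
  monomial 2·x^0·y^3 ↦ 2·X^0·Y^3·Z^0.
  monomial 2·x^0·y^2 ↦ 2·X^0·Y^2·Z^1.
  monomial 3·x^0·y^1 ↦ 3·X^0·Y^1·Z^2.
  monomial -1·x^0·y^0 ↦ -1·X^0·Y^0·Z^3.
Collecting: F(X, Y, Z) = -X**3 - X**2*Y + 3*X**2*Z + 3*X*Z**2 + 2*Y**3 + 2*Y**2*Z + 3*Y*Z**2 - Z**3.


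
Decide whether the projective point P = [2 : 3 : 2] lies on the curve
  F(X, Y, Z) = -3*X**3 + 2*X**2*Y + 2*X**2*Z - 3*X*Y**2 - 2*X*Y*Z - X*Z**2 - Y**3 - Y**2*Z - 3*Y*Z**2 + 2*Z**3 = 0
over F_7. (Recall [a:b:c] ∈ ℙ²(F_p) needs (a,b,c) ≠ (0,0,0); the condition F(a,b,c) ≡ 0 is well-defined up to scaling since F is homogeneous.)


F(2,3,2) ≡ 5 (mod 7); P is NOT on the curve.

Evaluate F(2, 3, 2) term-by-term (mod 7).
  -3*X**3 ↦ -3·8·1·1 = -24
  2*X**2*Y ↦ 2·4·3·1 = 24
  2*X**2*Z ↦ 2·4·1·2 = 16
  -3*X*Y**2 ↦ -3·2·9·1 = -54
  -2*X*Y*Z ↦ -2·2·3·2 = -24
  -X*Z**2 ↦ -1·2·1·4 = -8
  -Y**3 ↦ -1·1·27·1 = -27
  -Y**2*Z ↦ -1·1·9·2 = -18
  -3*Y*Z**2 ↦ -3·1·3·4 = -36
  2*Z**3 ↦ 2·1·1·8 = 16
Sum: F(2, 3, 2) = (-24) + (24) + (16) + (-54) + (-24) + (-8) + (-27) + (-18) + (-36) + (16) = -135.
Reducing mod 7: -135 ≡ 5 (mod 7).
Since F(a, b, c) ≡ 5 ≠ 0 (mod 7), P does NOT lie on the curve.


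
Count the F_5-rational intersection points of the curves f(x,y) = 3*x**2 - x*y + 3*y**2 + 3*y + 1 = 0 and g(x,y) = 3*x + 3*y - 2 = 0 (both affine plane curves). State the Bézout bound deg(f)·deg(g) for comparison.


Common zeros: ∅; count = 0; Bézout bound = 2.

deg(f) = 2, deg(g) = 1, so Bézout bound = 2.
Scan x ∈ F_5. For each x, list the y ∈ F_5 with f(x, y) ≡ 0 and those with g(x, y) ≡ 0 (mod 5); the common zeros in that column are the intersection.
  x = 0: f ≡ 0 at y ∈ ∅; g ≡ 0 at y ∈ {4}; common: ∅.
  x = 1: f ≡ 0 at y ∈ {2, 4}; g ≡ 0 at y ∈ {3}; common: ∅.
  x = 2: f ≡ 0 at y ∈ {4}; g ≡ 0 at y ∈ {2}; common: ∅.
  x = 3: f ≡ 0 at y ∈ {2, 3}; g ≡ 0 at y ∈ {1}; common: ∅.
  x = 4: f ≡ 0 at y ∈ ∅; g ≡ 0 at y ∈ {0}; common: ∅.
Collecting: common zeros = ∅, so the count is 0.
Comparison with the Bézout bound: 0 ≤ 2 = deg(f)·deg(g), as expected for curves with no common component (the affine F_5-count falls short of the bound because intersections may lie at infinity, over extension fields, or carry multiplicity).


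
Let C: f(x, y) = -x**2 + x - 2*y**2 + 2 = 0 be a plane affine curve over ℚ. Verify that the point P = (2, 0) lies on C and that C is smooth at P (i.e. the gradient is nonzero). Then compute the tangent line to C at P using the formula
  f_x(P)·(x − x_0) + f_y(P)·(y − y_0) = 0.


Tangent line at P: 6 - 3*x = 0.

Step 1: f(2, 0) = 0, so P lies on C.
Step 2: partial derivatives
  f_x(x, y) = 1 - 2*x, f_y(x, y) = -4*y.
  f_x(P) = -3, f_y(P) = 0 (gradient nonzero, so P is smooth).
Step 3: tangent line at P: -3·(x − 2) + 0·(y − 0) = 0.
Expanding: 6 - 3*x = 0.


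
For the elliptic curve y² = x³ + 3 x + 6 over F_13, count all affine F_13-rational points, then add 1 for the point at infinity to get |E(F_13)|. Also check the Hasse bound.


Affine points = {(1, 6), (1, 7), (3, 4), (3, 9), (4, 2), (4, 11), (5, 4), (5, 9), (8, 3), (8, 10), (10, 3), (10, 10)}; affine count = 12; |E(F_13)| = 13.

Discriminant check: Δ ∝ 4a³ + 27b² = 4·3³ + 27·6² = 4·27 + 27·36 ≡ 1 (mod 13). Nonzero ⇒ E is nonsingular.
For each x ∈ F_13, compute rhs = x³ + 3·x + 6 mod 13, then count y ∈ F_13 with y² ≡ rhs.
  x = 0: rhs = 6, matching y values: none (0 points).
  x = 1: rhs = 10, matching y values: 6, 7 (2 points).
  x = 2: rhs = 7, matching y values: none (0 points).
  x = 3: rhs = 3, matching y values: 4, 9 (2 points).
  x = 4: rhs = 4, matching y values: 2, 11 (2 points).
  x = 5: rhs = 3, matching y values: 4, 9 (2 points).
  x = 6: rhs = 6, matching y values: none (0 points).
  x = 7: rhs = 6, matching y values: none (0 points).
  x = 8: rhs = 9, matching y values: 3, 10 (2 points).
  x = 9: rhs = 8, matching y values: none (0 points).
  x = 10: rhs = 9, matching y values: 3, 10 (2 points).
  x = 11: rhs = 5, matching y values: none (0 points).
  x = 12: rhs = 2, matching y values: none (0 points).
Total affine count: 12.
Full point count |E(F_13)| = 12 + 1 = 13.
Hasse bound: |13 − (13+1)| = |-1| = 1 ≤ 2√13 ≈ 7.2111 ✓.


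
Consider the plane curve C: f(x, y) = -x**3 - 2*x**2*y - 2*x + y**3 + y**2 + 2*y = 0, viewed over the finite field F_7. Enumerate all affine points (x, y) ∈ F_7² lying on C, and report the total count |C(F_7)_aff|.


Affine F_7-points: {(0, 0), (0, 3), (1, 4), (1, 5), (4, 3), (4, 4), (4, 6)}; count = 7.

For each of the 49 pairs (x, y) ∈ F_7², evaluate f(x, y) mod 7. Record the zeros.
  x = 0: [0↦0, 1↦4, 2↦2, 3↦0, 4↦4, 5↦6, 6↦5]  zeros at y ∈ {0, 3}
  x = 1: [0↦4, 1↦6, 2↦2, 3↦5, 4↦0, 5↦0, 6↦4]  zeros at y ∈ {4, 5}
  x = 2: [0↦2, 1↦5, 2↦2, 3↦6, 4↦2, 5↦3, 6↦1]  zeros at y ∈ ∅
  x = 3: [0↦2, 1↦2, 2↦3, 3↦4, 4↦4, 5↦2, 6↦4]  zeros at y ∈ ∅
  x = 4: [0↦5, 1↦5, 2↦6, 3↦0, 4↦0, 5↦5, 6↦0]  zeros at y ∈ {3, 4, 6}
  x = 5: [0↦5, 1↦1, 2↦5, 3↦2, 4↦5, 5↦6, 6↦4]  zeros at y ∈ ∅
  x = 6: [0↦3, 1↦5, 2↦1, 3↦4, 4↦6, 5↦6, 6↦3]  zeros at y ∈ ∅
Collecting zeros: affine points = {(0, 0), (0, 3), (1, 4), (1, 5), (4, 3), (4, 4), (4, 6)}.
Total count |C(F_7)_aff| = 7.


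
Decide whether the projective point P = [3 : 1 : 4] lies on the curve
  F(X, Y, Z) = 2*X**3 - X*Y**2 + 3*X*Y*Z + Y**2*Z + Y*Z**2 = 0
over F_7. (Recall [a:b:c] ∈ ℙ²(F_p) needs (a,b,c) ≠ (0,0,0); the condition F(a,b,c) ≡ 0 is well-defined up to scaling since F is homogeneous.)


F(3,1,4) ≡ 2 (mod 7); P is NOT on the curve.

Evaluate F(3, 1, 4) term-by-term (mod 7).
  2*X**3 ↦ 2·27·1·1 = 54
  -X*Y**2 ↦ -1·3·1·1 = -3
  3*X*Y*Z ↦ 3·3·1·4 = 36
  Y**2*Z ↦ 1·1·1·4 = 4
  Y*Z**2 ↦ 1·1·1·16 = 16
Sum: F(3, 1, 4) = (54) + (-3) + (36) + (4) + (16) = 107.
Reducing mod 7: 107 ≡ 2 (mod 7).
Since F(a, b, c) ≡ 2 ≠ 0 (mod 7), P does NOT lie on the curve.


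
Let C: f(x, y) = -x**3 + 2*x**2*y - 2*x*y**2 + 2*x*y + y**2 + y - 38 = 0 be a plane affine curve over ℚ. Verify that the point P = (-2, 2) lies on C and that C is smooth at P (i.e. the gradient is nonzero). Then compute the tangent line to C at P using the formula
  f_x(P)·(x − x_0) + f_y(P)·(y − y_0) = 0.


Tangent line at P: -32*x + 25*y - 114 = 0.

Step 1: f(-2, 2) = 0, so P lies on C.
Step 2: partial derivatives
  f_x(x, y) = -3*x**2 + 4*x*y - 2*y**2 + 2*y, f_y(x, y) = 2*x**2 - 4*x*y + 2*x + 2*y + 1.
  f_x(P) = -32, f_y(P) = 25 (gradient nonzero, so P is smooth).
Step 3: tangent line at P: -32·(x − -2) + 25·(y − 2) = 0.
Expanding: -32*x + 25*y - 114 = 0.
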